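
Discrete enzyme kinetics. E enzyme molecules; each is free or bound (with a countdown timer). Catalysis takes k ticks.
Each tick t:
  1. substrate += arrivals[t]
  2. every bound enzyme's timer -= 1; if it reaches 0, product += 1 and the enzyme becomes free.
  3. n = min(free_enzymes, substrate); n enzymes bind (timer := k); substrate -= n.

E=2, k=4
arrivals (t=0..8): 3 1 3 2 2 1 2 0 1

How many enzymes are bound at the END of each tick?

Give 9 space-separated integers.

Answer: 2 2 2 2 2 2 2 2 2

Derivation:
t=0: arr=3 -> substrate=1 bound=2 product=0
t=1: arr=1 -> substrate=2 bound=2 product=0
t=2: arr=3 -> substrate=5 bound=2 product=0
t=3: arr=2 -> substrate=7 bound=2 product=0
t=4: arr=2 -> substrate=7 bound=2 product=2
t=5: arr=1 -> substrate=8 bound=2 product=2
t=6: arr=2 -> substrate=10 bound=2 product=2
t=7: arr=0 -> substrate=10 bound=2 product=2
t=8: arr=1 -> substrate=9 bound=2 product=4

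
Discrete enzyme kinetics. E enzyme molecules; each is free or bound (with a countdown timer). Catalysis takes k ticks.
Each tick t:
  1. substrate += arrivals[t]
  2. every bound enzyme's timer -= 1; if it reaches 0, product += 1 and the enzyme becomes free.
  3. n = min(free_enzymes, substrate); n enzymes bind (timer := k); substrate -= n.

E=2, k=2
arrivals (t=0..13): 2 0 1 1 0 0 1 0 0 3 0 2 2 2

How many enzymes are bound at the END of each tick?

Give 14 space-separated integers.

t=0: arr=2 -> substrate=0 bound=2 product=0
t=1: arr=0 -> substrate=0 bound=2 product=0
t=2: arr=1 -> substrate=0 bound=1 product=2
t=3: arr=1 -> substrate=0 bound=2 product=2
t=4: arr=0 -> substrate=0 bound=1 product=3
t=5: arr=0 -> substrate=0 bound=0 product=4
t=6: arr=1 -> substrate=0 bound=1 product=4
t=7: arr=0 -> substrate=0 bound=1 product=4
t=8: arr=0 -> substrate=0 bound=0 product=5
t=9: arr=3 -> substrate=1 bound=2 product=5
t=10: arr=0 -> substrate=1 bound=2 product=5
t=11: arr=2 -> substrate=1 bound=2 product=7
t=12: arr=2 -> substrate=3 bound=2 product=7
t=13: arr=2 -> substrate=3 bound=2 product=9

Answer: 2 2 1 2 1 0 1 1 0 2 2 2 2 2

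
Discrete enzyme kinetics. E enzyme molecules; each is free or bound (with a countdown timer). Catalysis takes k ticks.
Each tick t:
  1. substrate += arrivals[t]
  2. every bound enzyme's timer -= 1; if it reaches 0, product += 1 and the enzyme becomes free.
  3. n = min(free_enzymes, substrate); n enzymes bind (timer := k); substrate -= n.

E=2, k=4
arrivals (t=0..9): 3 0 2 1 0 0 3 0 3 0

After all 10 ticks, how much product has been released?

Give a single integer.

Answer: 4

Derivation:
t=0: arr=3 -> substrate=1 bound=2 product=0
t=1: arr=0 -> substrate=1 bound=2 product=0
t=2: arr=2 -> substrate=3 bound=2 product=0
t=3: arr=1 -> substrate=4 bound=2 product=0
t=4: arr=0 -> substrate=2 bound=2 product=2
t=5: arr=0 -> substrate=2 bound=2 product=2
t=6: arr=3 -> substrate=5 bound=2 product=2
t=7: arr=0 -> substrate=5 bound=2 product=2
t=8: arr=3 -> substrate=6 bound=2 product=4
t=9: arr=0 -> substrate=6 bound=2 product=4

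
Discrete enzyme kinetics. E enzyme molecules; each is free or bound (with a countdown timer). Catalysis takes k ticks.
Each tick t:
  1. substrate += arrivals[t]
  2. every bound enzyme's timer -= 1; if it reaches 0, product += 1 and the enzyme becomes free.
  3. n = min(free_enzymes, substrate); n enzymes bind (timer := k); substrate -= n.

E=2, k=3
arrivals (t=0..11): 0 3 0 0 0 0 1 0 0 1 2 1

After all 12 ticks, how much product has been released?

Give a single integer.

t=0: arr=0 -> substrate=0 bound=0 product=0
t=1: arr=3 -> substrate=1 bound=2 product=0
t=2: arr=0 -> substrate=1 bound=2 product=0
t=3: arr=0 -> substrate=1 bound=2 product=0
t=4: arr=0 -> substrate=0 bound=1 product=2
t=5: arr=0 -> substrate=0 bound=1 product=2
t=6: arr=1 -> substrate=0 bound=2 product=2
t=7: arr=0 -> substrate=0 bound=1 product=3
t=8: arr=0 -> substrate=0 bound=1 product=3
t=9: arr=1 -> substrate=0 bound=1 product=4
t=10: arr=2 -> substrate=1 bound=2 product=4
t=11: arr=1 -> substrate=2 bound=2 product=4

Answer: 4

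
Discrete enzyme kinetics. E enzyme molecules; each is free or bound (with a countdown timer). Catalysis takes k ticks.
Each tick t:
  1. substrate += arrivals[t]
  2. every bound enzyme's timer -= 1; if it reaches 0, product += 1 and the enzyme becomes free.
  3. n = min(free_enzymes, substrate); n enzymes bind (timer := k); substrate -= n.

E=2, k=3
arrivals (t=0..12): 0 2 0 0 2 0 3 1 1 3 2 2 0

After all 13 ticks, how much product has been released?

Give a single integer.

Answer: 6

Derivation:
t=0: arr=0 -> substrate=0 bound=0 product=0
t=1: arr=2 -> substrate=0 bound=2 product=0
t=2: arr=0 -> substrate=0 bound=2 product=0
t=3: arr=0 -> substrate=0 bound=2 product=0
t=4: arr=2 -> substrate=0 bound=2 product=2
t=5: arr=0 -> substrate=0 bound=2 product=2
t=6: arr=3 -> substrate=3 bound=2 product=2
t=7: arr=1 -> substrate=2 bound=2 product=4
t=8: arr=1 -> substrate=3 bound=2 product=4
t=9: arr=3 -> substrate=6 bound=2 product=4
t=10: arr=2 -> substrate=6 bound=2 product=6
t=11: arr=2 -> substrate=8 bound=2 product=6
t=12: arr=0 -> substrate=8 bound=2 product=6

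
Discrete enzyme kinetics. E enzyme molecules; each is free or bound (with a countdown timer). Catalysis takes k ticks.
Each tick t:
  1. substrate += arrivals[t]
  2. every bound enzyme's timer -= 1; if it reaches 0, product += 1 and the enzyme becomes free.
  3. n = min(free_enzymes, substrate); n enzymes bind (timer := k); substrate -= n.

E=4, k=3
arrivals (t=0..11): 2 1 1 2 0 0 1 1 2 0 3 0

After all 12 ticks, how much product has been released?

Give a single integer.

Answer: 10

Derivation:
t=0: arr=2 -> substrate=0 bound=2 product=0
t=1: arr=1 -> substrate=0 bound=3 product=0
t=2: arr=1 -> substrate=0 bound=4 product=0
t=3: arr=2 -> substrate=0 bound=4 product=2
t=4: arr=0 -> substrate=0 bound=3 product=3
t=5: arr=0 -> substrate=0 bound=2 product=4
t=6: arr=1 -> substrate=0 bound=1 product=6
t=7: arr=1 -> substrate=0 bound=2 product=6
t=8: arr=2 -> substrate=0 bound=4 product=6
t=9: arr=0 -> substrate=0 bound=3 product=7
t=10: arr=3 -> substrate=1 bound=4 product=8
t=11: arr=0 -> substrate=0 bound=3 product=10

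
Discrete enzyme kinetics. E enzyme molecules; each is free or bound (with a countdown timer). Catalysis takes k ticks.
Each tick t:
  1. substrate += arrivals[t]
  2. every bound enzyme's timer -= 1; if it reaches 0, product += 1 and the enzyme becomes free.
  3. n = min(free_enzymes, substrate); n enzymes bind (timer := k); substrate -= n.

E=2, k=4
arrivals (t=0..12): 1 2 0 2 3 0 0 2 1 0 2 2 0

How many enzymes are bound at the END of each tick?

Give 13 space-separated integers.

t=0: arr=1 -> substrate=0 bound=1 product=0
t=1: arr=2 -> substrate=1 bound=2 product=0
t=2: arr=0 -> substrate=1 bound=2 product=0
t=3: arr=2 -> substrate=3 bound=2 product=0
t=4: arr=3 -> substrate=5 bound=2 product=1
t=5: arr=0 -> substrate=4 bound=2 product=2
t=6: arr=0 -> substrate=4 bound=2 product=2
t=7: arr=2 -> substrate=6 bound=2 product=2
t=8: arr=1 -> substrate=6 bound=2 product=3
t=9: arr=0 -> substrate=5 bound=2 product=4
t=10: arr=2 -> substrate=7 bound=2 product=4
t=11: arr=2 -> substrate=9 bound=2 product=4
t=12: arr=0 -> substrate=8 bound=2 product=5

Answer: 1 2 2 2 2 2 2 2 2 2 2 2 2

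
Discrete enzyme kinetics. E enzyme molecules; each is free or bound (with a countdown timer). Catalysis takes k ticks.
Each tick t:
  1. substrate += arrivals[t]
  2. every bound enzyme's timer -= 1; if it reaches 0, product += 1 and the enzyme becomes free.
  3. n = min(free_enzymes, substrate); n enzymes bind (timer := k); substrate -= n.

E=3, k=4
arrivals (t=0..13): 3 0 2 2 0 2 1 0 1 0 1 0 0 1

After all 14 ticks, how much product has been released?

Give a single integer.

t=0: arr=3 -> substrate=0 bound=3 product=0
t=1: arr=0 -> substrate=0 bound=3 product=0
t=2: arr=2 -> substrate=2 bound=3 product=0
t=3: arr=2 -> substrate=4 bound=3 product=0
t=4: arr=0 -> substrate=1 bound=3 product=3
t=5: arr=2 -> substrate=3 bound=3 product=3
t=6: arr=1 -> substrate=4 bound=3 product=3
t=7: arr=0 -> substrate=4 bound=3 product=3
t=8: arr=1 -> substrate=2 bound=3 product=6
t=9: arr=0 -> substrate=2 bound=3 product=6
t=10: arr=1 -> substrate=3 bound=3 product=6
t=11: arr=0 -> substrate=3 bound=3 product=6
t=12: arr=0 -> substrate=0 bound=3 product=9
t=13: arr=1 -> substrate=1 bound=3 product=9

Answer: 9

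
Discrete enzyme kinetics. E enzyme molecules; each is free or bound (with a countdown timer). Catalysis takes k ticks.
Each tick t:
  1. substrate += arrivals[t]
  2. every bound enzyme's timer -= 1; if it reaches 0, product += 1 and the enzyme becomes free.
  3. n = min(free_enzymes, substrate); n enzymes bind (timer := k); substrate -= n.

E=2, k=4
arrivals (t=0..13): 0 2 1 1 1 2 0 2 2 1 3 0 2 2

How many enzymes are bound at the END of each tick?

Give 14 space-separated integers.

t=0: arr=0 -> substrate=0 bound=0 product=0
t=1: arr=2 -> substrate=0 bound=2 product=0
t=2: arr=1 -> substrate=1 bound=2 product=0
t=3: arr=1 -> substrate=2 bound=2 product=0
t=4: arr=1 -> substrate=3 bound=2 product=0
t=5: arr=2 -> substrate=3 bound=2 product=2
t=6: arr=0 -> substrate=3 bound=2 product=2
t=7: arr=2 -> substrate=5 bound=2 product=2
t=8: arr=2 -> substrate=7 bound=2 product=2
t=9: arr=1 -> substrate=6 bound=2 product=4
t=10: arr=3 -> substrate=9 bound=2 product=4
t=11: arr=0 -> substrate=9 bound=2 product=4
t=12: arr=2 -> substrate=11 bound=2 product=4
t=13: arr=2 -> substrate=11 bound=2 product=6

Answer: 0 2 2 2 2 2 2 2 2 2 2 2 2 2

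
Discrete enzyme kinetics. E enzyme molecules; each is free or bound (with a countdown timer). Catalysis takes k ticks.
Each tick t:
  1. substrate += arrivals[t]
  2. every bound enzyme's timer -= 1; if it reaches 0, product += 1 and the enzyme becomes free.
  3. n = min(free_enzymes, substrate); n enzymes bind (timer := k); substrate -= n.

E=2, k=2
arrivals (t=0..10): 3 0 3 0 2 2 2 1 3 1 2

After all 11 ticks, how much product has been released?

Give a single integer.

t=0: arr=3 -> substrate=1 bound=2 product=0
t=1: arr=0 -> substrate=1 bound=2 product=0
t=2: arr=3 -> substrate=2 bound=2 product=2
t=3: arr=0 -> substrate=2 bound=2 product=2
t=4: arr=2 -> substrate=2 bound=2 product=4
t=5: arr=2 -> substrate=4 bound=2 product=4
t=6: arr=2 -> substrate=4 bound=2 product=6
t=7: arr=1 -> substrate=5 bound=2 product=6
t=8: arr=3 -> substrate=6 bound=2 product=8
t=9: arr=1 -> substrate=7 bound=2 product=8
t=10: arr=2 -> substrate=7 bound=2 product=10

Answer: 10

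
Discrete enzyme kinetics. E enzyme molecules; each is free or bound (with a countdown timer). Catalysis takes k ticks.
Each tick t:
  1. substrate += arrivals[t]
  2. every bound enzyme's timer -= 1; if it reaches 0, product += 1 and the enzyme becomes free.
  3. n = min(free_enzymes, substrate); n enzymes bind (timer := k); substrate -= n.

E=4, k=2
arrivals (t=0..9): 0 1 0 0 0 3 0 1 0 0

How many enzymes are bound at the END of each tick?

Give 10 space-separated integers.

Answer: 0 1 1 0 0 3 3 1 1 0

Derivation:
t=0: arr=0 -> substrate=0 bound=0 product=0
t=1: arr=1 -> substrate=0 bound=1 product=0
t=2: arr=0 -> substrate=0 bound=1 product=0
t=3: arr=0 -> substrate=0 bound=0 product=1
t=4: arr=0 -> substrate=0 bound=0 product=1
t=5: arr=3 -> substrate=0 bound=3 product=1
t=6: arr=0 -> substrate=0 bound=3 product=1
t=7: arr=1 -> substrate=0 bound=1 product=4
t=8: arr=0 -> substrate=0 bound=1 product=4
t=9: arr=0 -> substrate=0 bound=0 product=5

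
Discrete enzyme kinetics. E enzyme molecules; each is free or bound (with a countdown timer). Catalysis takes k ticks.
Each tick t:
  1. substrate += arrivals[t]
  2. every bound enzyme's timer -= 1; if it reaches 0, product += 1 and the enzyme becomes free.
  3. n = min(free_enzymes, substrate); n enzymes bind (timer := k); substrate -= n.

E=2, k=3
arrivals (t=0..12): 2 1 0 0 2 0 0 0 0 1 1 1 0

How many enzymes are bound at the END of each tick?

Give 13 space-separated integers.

t=0: arr=2 -> substrate=0 bound=2 product=0
t=1: arr=1 -> substrate=1 bound=2 product=0
t=2: arr=0 -> substrate=1 bound=2 product=0
t=3: arr=0 -> substrate=0 bound=1 product=2
t=4: arr=2 -> substrate=1 bound=2 product=2
t=5: arr=0 -> substrate=1 bound=2 product=2
t=6: arr=0 -> substrate=0 bound=2 product=3
t=7: arr=0 -> substrate=0 bound=1 product=4
t=8: arr=0 -> substrate=0 bound=1 product=4
t=9: arr=1 -> substrate=0 bound=1 product=5
t=10: arr=1 -> substrate=0 bound=2 product=5
t=11: arr=1 -> substrate=1 bound=2 product=5
t=12: arr=0 -> substrate=0 bound=2 product=6

Answer: 2 2 2 1 2 2 2 1 1 1 2 2 2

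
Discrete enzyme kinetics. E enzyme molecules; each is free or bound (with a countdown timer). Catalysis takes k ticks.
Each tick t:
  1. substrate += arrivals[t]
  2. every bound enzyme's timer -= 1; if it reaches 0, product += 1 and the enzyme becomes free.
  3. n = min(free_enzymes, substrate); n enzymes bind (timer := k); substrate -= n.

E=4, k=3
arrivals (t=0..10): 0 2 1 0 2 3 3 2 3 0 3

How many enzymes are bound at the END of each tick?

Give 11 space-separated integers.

Answer: 0 2 3 3 3 4 4 4 4 4 4

Derivation:
t=0: arr=0 -> substrate=0 bound=0 product=0
t=1: arr=2 -> substrate=0 bound=2 product=0
t=2: arr=1 -> substrate=0 bound=3 product=0
t=3: arr=0 -> substrate=0 bound=3 product=0
t=4: arr=2 -> substrate=0 bound=3 product=2
t=5: arr=3 -> substrate=1 bound=4 product=3
t=6: arr=3 -> substrate=4 bound=4 product=3
t=7: arr=2 -> substrate=4 bound=4 product=5
t=8: arr=3 -> substrate=5 bound=4 product=7
t=9: arr=0 -> substrate=5 bound=4 product=7
t=10: arr=3 -> substrate=6 bound=4 product=9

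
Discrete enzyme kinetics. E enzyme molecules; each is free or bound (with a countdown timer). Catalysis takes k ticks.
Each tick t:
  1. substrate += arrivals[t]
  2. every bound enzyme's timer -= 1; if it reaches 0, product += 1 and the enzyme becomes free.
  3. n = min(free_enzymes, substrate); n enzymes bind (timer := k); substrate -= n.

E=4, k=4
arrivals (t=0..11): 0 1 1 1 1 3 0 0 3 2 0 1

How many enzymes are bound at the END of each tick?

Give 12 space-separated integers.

Answer: 0 1 2 3 4 4 4 4 4 4 4 4

Derivation:
t=0: arr=0 -> substrate=0 bound=0 product=0
t=1: arr=1 -> substrate=0 bound=1 product=0
t=2: arr=1 -> substrate=0 bound=2 product=0
t=3: arr=1 -> substrate=0 bound=3 product=0
t=4: arr=1 -> substrate=0 bound=4 product=0
t=5: arr=3 -> substrate=2 bound=4 product=1
t=6: arr=0 -> substrate=1 bound=4 product=2
t=7: arr=0 -> substrate=0 bound=4 product=3
t=8: arr=3 -> substrate=2 bound=4 product=4
t=9: arr=2 -> substrate=3 bound=4 product=5
t=10: arr=0 -> substrate=2 bound=4 product=6
t=11: arr=1 -> substrate=2 bound=4 product=7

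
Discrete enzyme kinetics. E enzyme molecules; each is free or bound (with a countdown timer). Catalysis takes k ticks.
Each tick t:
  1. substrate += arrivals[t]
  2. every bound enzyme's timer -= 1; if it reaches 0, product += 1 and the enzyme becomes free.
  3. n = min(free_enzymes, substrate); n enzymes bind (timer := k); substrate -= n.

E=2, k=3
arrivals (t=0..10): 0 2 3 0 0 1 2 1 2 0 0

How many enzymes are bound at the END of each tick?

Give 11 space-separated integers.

Answer: 0 2 2 2 2 2 2 2 2 2 2

Derivation:
t=0: arr=0 -> substrate=0 bound=0 product=0
t=1: arr=2 -> substrate=0 bound=2 product=0
t=2: arr=3 -> substrate=3 bound=2 product=0
t=3: arr=0 -> substrate=3 bound=2 product=0
t=4: arr=0 -> substrate=1 bound=2 product=2
t=5: arr=1 -> substrate=2 bound=2 product=2
t=6: arr=2 -> substrate=4 bound=2 product=2
t=7: arr=1 -> substrate=3 bound=2 product=4
t=8: arr=2 -> substrate=5 bound=2 product=4
t=9: arr=0 -> substrate=5 bound=2 product=4
t=10: arr=0 -> substrate=3 bound=2 product=6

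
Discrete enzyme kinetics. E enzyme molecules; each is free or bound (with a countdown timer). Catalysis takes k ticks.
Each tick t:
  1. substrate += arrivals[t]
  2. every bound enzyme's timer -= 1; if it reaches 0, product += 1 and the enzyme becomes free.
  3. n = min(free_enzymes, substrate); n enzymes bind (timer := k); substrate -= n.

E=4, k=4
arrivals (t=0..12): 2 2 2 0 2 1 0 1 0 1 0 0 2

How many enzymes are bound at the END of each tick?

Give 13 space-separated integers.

t=0: arr=2 -> substrate=0 bound=2 product=0
t=1: arr=2 -> substrate=0 bound=4 product=0
t=2: arr=2 -> substrate=2 bound=4 product=0
t=3: arr=0 -> substrate=2 bound=4 product=0
t=4: arr=2 -> substrate=2 bound=4 product=2
t=5: arr=1 -> substrate=1 bound=4 product=4
t=6: arr=0 -> substrate=1 bound=4 product=4
t=7: arr=1 -> substrate=2 bound=4 product=4
t=8: arr=0 -> substrate=0 bound=4 product=6
t=9: arr=1 -> substrate=0 bound=3 product=8
t=10: arr=0 -> substrate=0 bound=3 product=8
t=11: arr=0 -> substrate=0 bound=3 product=8
t=12: arr=2 -> substrate=0 bound=3 product=10

Answer: 2 4 4 4 4 4 4 4 4 3 3 3 3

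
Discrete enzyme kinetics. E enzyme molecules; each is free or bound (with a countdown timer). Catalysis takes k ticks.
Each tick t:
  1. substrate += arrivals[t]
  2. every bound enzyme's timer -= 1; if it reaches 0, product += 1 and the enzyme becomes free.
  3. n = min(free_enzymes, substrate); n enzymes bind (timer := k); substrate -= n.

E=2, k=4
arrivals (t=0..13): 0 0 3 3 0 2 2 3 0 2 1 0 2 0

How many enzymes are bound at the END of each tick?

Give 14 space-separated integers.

t=0: arr=0 -> substrate=0 bound=0 product=0
t=1: arr=0 -> substrate=0 bound=0 product=0
t=2: arr=3 -> substrate=1 bound=2 product=0
t=3: arr=3 -> substrate=4 bound=2 product=0
t=4: arr=0 -> substrate=4 bound=2 product=0
t=5: arr=2 -> substrate=6 bound=2 product=0
t=6: arr=2 -> substrate=6 bound=2 product=2
t=7: arr=3 -> substrate=9 bound=2 product=2
t=8: arr=0 -> substrate=9 bound=2 product=2
t=9: arr=2 -> substrate=11 bound=2 product=2
t=10: arr=1 -> substrate=10 bound=2 product=4
t=11: arr=0 -> substrate=10 bound=2 product=4
t=12: arr=2 -> substrate=12 bound=2 product=4
t=13: arr=0 -> substrate=12 bound=2 product=4

Answer: 0 0 2 2 2 2 2 2 2 2 2 2 2 2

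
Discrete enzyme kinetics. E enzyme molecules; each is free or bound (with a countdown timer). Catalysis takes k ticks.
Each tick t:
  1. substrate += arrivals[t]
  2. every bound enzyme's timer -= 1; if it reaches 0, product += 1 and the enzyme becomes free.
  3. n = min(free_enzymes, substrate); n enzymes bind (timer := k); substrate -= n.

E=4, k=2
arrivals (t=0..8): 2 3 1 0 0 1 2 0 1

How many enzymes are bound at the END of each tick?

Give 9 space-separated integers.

t=0: arr=2 -> substrate=0 bound=2 product=0
t=1: arr=3 -> substrate=1 bound=4 product=0
t=2: arr=1 -> substrate=0 bound=4 product=2
t=3: arr=0 -> substrate=0 bound=2 product=4
t=4: arr=0 -> substrate=0 bound=0 product=6
t=5: arr=1 -> substrate=0 bound=1 product=6
t=6: arr=2 -> substrate=0 bound=3 product=6
t=7: arr=0 -> substrate=0 bound=2 product=7
t=8: arr=1 -> substrate=0 bound=1 product=9

Answer: 2 4 4 2 0 1 3 2 1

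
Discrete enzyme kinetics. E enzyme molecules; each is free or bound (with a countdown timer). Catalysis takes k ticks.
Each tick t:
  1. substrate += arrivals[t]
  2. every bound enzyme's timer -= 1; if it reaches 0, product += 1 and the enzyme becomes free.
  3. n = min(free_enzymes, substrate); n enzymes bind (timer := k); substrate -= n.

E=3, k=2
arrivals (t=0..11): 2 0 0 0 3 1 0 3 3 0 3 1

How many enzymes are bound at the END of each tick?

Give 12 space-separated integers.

Answer: 2 2 0 0 3 3 1 3 3 3 3 3

Derivation:
t=0: arr=2 -> substrate=0 bound=2 product=0
t=1: arr=0 -> substrate=0 bound=2 product=0
t=2: arr=0 -> substrate=0 bound=0 product=2
t=3: arr=0 -> substrate=0 bound=0 product=2
t=4: arr=3 -> substrate=0 bound=3 product=2
t=5: arr=1 -> substrate=1 bound=3 product=2
t=6: arr=0 -> substrate=0 bound=1 product=5
t=7: arr=3 -> substrate=1 bound=3 product=5
t=8: arr=3 -> substrate=3 bound=3 product=6
t=9: arr=0 -> substrate=1 bound=3 product=8
t=10: arr=3 -> substrate=3 bound=3 product=9
t=11: arr=1 -> substrate=2 bound=3 product=11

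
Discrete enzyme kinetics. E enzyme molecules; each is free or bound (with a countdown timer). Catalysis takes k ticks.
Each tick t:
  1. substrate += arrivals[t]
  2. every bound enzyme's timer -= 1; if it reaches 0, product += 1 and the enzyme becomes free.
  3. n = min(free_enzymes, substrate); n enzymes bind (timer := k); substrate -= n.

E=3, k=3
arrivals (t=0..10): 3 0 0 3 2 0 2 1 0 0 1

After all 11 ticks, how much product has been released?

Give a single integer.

Answer: 9

Derivation:
t=0: arr=3 -> substrate=0 bound=3 product=0
t=1: arr=0 -> substrate=0 bound=3 product=0
t=2: arr=0 -> substrate=0 bound=3 product=0
t=3: arr=3 -> substrate=0 bound=3 product=3
t=4: arr=2 -> substrate=2 bound=3 product=3
t=5: arr=0 -> substrate=2 bound=3 product=3
t=6: arr=2 -> substrate=1 bound=3 product=6
t=7: arr=1 -> substrate=2 bound=3 product=6
t=8: arr=0 -> substrate=2 bound=3 product=6
t=9: arr=0 -> substrate=0 bound=2 product=9
t=10: arr=1 -> substrate=0 bound=3 product=9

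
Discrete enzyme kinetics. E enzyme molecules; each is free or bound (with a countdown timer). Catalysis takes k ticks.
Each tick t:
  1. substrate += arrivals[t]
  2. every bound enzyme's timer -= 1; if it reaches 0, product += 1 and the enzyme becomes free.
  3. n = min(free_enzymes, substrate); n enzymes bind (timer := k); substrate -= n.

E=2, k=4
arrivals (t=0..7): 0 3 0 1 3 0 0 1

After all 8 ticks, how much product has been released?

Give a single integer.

Answer: 2

Derivation:
t=0: arr=0 -> substrate=0 bound=0 product=0
t=1: arr=3 -> substrate=1 bound=2 product=0
t=2: arr=0 -> substrate=1 bound=2 product=0
t=3: arr=1 -> substrate=2 bound=2 product=0
t=4: arr=3 -> substrate=5 bound=2 product=0
t=5: arr=0 -> substrate=3 bound=2 product=2
t=6: arr=0 -> substrate=3 bound=2 product=2
t=7: arr=1 -> substrate=4 bound=2 product=2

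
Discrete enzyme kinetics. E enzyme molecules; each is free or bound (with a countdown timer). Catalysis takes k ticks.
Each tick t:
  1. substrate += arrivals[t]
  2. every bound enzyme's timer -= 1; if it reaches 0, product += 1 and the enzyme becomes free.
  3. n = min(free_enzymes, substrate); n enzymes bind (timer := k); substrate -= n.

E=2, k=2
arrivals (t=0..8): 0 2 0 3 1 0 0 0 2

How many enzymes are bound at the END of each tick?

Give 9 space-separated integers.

t=0: arr=0 -> substrate=0 bound=0 product=0
t=1: arr=2 -> substrate=0 bound=2 product=0
t=2: arr=0 -> substrate=0 bound=2 product=0
t=3: arr=3 -> substrate=1 bound=2 product=2
t=4: arr=1 -> substrate=2 bound=2 product=2
t=5: arr=0 -> substrate=0 bound=2 product=4
t=6: arr=0 -> substrate=0 bound=2 product=4
t=7: arr=0 -> substrate=0 bound=0 product=6
t=8: arr=2 -> substrate=0 bound=2 product=6

Answer: 0 2 2 2 2 2 2 0 2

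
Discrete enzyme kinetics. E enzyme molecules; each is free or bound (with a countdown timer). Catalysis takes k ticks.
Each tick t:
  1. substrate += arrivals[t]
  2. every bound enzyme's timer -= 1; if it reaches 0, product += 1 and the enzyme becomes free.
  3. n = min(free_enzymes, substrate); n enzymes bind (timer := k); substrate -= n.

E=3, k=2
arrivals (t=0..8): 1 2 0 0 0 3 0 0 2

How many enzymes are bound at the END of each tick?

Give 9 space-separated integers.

t=0: arr=1 -> substrate=0 bound=1 product=0
t=1: arr=2 -> substrate=0 bound=3 product=0
t=2: arr=0 -> substrate=0 bound=2 product=1
t=3: arr=0 -> substrate=0 bound=0 product=3
t=4: arr=0 -> substrate=0 bound=0 product=3
t=5: arr=3 -> substrate=0 bound=3 product=3
t=6: arr=0 -> substrate=0 bound=3 product=3
t=7: arr=0 -> substrate=0 bound=0 product=6
t=8: arr=2 -> substrate=0 bound=2 product=6

Answer: 1 3 2 0 0 3 3 0 2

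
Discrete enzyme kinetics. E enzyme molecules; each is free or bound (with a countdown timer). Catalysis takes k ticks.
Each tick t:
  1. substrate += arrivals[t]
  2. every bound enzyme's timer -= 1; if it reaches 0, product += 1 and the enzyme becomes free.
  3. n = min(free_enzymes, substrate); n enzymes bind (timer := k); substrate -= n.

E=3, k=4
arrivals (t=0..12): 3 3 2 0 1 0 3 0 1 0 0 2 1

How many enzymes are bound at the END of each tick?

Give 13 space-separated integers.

t=0: arr=3 -> substrate=0 bound=3 product=0
t=1: arr=3 -> substrate=3 bound=3 product=0
t=2: arr=2 -> substrate=5 bound=3 product=0
t=3: arr=0 -> substrate=5 bound=3 product=0
t=4: arr=1 -> substrate=3 bound=3 product=3
t=5: arr=0 -> substrate=3 bound=3 product=3
t=6: arr=3 -> substrate=6 bound=3 product=3
t=7: arr=0 -> substrate=6 bound=3 product=3
t=8: arr=1 -> substrate=4 bound=3 product=6
t=9: arr=0 -> substrate=4 bound=3 product=6
t=10: arr=0 -> substrate=4 bound=3 product=6
t=11: arr=2 -> substrate=6 bound=3 product=6
t=12: arr=1 -> substrate=4 bound=3 product=9

Answer: 3 3 3 3 3 3 3 3 3 3 3 3 3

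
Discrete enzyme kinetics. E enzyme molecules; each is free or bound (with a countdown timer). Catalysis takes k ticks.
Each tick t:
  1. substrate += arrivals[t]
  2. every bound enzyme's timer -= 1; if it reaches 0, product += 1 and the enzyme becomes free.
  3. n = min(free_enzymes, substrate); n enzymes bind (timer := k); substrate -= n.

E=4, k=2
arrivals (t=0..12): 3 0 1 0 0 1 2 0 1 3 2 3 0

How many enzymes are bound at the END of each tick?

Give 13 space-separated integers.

Answer: 3 3 1 1 0 1 3 2 1 4 4 4 4

Derivation:
t=0: arr=3 -> substrate=0 bound=3 product=0
t=1: arr=0 -> substrate=0 bound=3 product=0
t=2: arr=1 -> substrate=0 bound=1 product=3
t=3: arr=0 -> substrate=0 bound=1 product=3
t=4: arr=0 -> substrate=0 bound=0 product=4
t=5: arr=1 -> substrate=0 bound=1 product=4
t=6: arr=2 -> substrate=0 bound=3 product=4
t=7: arr=0 -> substrate=0 bound=2 product=5
t=8: arr=1 -> substrate=0 bound=1 product=7
t=9: arr=3 -> substrate=0 bound=4 product=7
t=10: arr=2 -> substrate=1 bound=4 product=8
t=11: arr=3 -> substrate=1 bound=4 product=11
t=12: arr=0 -> substrate=0 bound=4 product=12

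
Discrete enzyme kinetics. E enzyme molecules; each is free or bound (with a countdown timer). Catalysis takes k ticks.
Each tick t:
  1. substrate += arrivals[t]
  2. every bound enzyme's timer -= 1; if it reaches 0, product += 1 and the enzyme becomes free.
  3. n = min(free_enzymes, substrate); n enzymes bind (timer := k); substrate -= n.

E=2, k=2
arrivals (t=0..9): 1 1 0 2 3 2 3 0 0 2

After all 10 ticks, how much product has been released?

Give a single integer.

Answer: 8

Derivation:
t=0: arr=1 -> substrate=0 bound=1 product=0
t=1: arr=1 -> substrate=0 bound=2 product=0
t=2: arr=0 -> substrate=0 bound=1 product=1
t=3: arr=2 -> substrate=0 bound=2 product=2
t=4: arr=3 -> substrate=3 bound=2 product=2
t=5: arr=2 -> substrate=3 bound=2 product=4
t=6: arr=3 -> substrate=6 bound=2 product=4
t=7: arr=0 -> substrate=4 bound=2 product=6
t=8: arr=0 -> substrate=4 bound=2 product=6
t=9: arr=2 -> substrate=4 bound=2 product=8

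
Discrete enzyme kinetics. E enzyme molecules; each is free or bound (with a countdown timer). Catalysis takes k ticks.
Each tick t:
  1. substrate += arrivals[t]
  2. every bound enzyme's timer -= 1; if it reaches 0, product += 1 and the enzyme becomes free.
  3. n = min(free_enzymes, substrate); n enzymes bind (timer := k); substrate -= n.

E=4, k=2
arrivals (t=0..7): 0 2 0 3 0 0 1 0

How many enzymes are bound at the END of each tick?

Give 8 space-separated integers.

t=0: arr=0 -> substrate=0 bound=0 product=0
t=1: arr=2 -> substrate=0 bound=2 product=0
t=2: arr=0 -> substrate=0 bound=2 product=0
t=3: arr=3 -> substrate=0 bound=3 product=2
t=4: arr=0 -> substrate=0 bound=3 product=2
t=5: arr=0 -> substrate=0 bound=0 product=5
t=6: arr=1 -> substrate=0 bound=1 product=5
t=7: arr=0 -> substrate=0 bound=1 product=5

Answer: 0 2 2 3 3 0 1 1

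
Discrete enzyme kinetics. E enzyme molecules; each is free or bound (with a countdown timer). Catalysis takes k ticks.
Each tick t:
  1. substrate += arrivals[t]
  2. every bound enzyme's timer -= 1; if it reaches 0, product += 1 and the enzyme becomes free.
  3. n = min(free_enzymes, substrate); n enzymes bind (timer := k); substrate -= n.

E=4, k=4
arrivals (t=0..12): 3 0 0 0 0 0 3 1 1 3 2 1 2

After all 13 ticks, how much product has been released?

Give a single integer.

t=0: arr=3 -> substrate=0 bound=3 product=0
t=1: arr=0 -> substrate=0 bound=3 product=0
t=2: arr=0 -> substrate=0 bound=3 product=0
t=3: arr=0 -> substrate=0 bound=3 product=0
t=4: arr=0 -> substrate=0 bound=0 product=3
t=5: arr=0 -> substrate=0 bound=0 product=3
t=6: arr=3 -> substrate=0 bound=3 product=3
t=7: arr=1 -> substrate=0 bound=4 product=3
t=8: arr=1 -> substrate=1 bound=4 product=3
t=9: arr=3 -> substrate=4 bound=4 product=3
t=10: arr=2 -> substrate=3 bound=4 product=6
t=11: arr=1 -> substrate=3 bound=4 product=7
t=12: arr=2 -> substrate=5 bound=4 product=7

Answer: 7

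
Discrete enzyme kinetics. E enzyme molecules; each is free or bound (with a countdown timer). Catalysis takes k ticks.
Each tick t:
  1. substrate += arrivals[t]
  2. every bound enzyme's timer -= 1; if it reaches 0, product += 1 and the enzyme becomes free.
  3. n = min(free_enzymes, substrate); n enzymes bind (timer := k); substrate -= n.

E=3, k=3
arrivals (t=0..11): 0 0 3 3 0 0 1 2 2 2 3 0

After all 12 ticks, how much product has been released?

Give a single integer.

Answer: 9

Derivation:
t=0: arr=0 -> substrate=0 bound=0 product=0
t=1: arr=0 -> substrate=0 bound=0 product=0
t=2: arr=3 -> substrate=0 bound=3 product=0
t=3: arr=3 -> substrate=3 bound=3 product=0
t=4: arr=0 -> substrate=3 bound=3 product=0
t=5: arr=0 -> substrate=0 bound=3 product=3
t=6: arr=1 -> substrate=1 bound=3 product=3
t=7: arr=2 -> substrate=3 bound=3 product=3
t=8: arr=2 -> substrate=2 bound=3 product=6
t=9: arr=2 -> substrate=4 bound=3 product=6
t=10: arr=3 -> substrate=7 bound=3 product=6
t=11: arr=0 -> substrate=4 bound=3 product=9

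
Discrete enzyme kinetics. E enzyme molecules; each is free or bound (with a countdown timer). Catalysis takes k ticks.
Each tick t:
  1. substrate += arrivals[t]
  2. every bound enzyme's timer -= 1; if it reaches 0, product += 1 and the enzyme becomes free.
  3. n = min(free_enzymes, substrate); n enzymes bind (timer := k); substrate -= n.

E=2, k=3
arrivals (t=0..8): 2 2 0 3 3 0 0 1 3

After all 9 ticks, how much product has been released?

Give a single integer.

Answer: 4

Derivation:
t=0: arr=2 -> substrate=0 bound=2 product=0
t=1: arr=2 -> substrate=2 bound=2 product=0
t=2: arr=0 -> substrate=2 bound=2 product=0
t=3: arr=3 -> substrate=3 bound=2 product=2
t=4: arr=3 -> substrate=6 bound=2 product=2
t=5: arr=0 -> substrate=6 bound=2 product=2
t=6: arr=0 -> substrate=4 bound=2 product=4
t=7: arr=1 -> substrate=5 bound=2 product=4
t=8: arr=3 -> substrate=8 bound=2 product=4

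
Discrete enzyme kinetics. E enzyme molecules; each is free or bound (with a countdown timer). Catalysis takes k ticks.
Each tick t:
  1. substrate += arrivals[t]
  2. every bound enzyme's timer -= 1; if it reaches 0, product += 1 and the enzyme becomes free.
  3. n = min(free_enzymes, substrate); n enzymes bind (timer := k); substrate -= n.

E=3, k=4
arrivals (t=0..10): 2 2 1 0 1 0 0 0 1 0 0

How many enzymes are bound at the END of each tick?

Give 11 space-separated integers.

Answer: 2 3 3 3 3 3 3 3 2 1 1

Derivation:
t=0: arr=2 -> substrate=0 bound=2 product=0
t=1: arr=2 -> substrate=1 bound=3 product=0
t=2: arr=1 -> substrate=2 bound=3 product=0
t=3: arr=0 -> substrate=2 bound=3 product=0
t=4: arr=1 -> substrate=1 bound=3 product=2
t=5: arr=0 -> substrate=0 bound=3 product=3
t=6: arr=0 -> substrate=0 bound=3 product=3
t=7: arr=0 -> substrate=0 bound=3 product=3
t=8: arr=1 -> substrate=0 bound=2 product=5
t=9: arr=0 -> substrate=0 bound=1 product=6
t=10: arr=0 -> substrate=0 bound=1 product=6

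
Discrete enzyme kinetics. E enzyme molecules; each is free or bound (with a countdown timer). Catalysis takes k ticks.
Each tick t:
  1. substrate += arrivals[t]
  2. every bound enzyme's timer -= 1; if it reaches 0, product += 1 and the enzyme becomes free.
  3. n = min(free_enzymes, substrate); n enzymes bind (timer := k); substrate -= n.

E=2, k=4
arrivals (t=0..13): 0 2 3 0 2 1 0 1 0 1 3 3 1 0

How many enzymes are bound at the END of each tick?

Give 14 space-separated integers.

Answer: 0 2 2 2 2 2 2 2 2 2 2 2 2 2

Derivation:
t=0: arr=0 -> substrate=0 bound=0 product=0
t=1: arr=2 -> substrate=0 bound=2 product=0
t=2: arr=3 -> substrate=3 bound=2 product=0
t=3: arr=0 -> substrate=3 bound=2 product=0
t=4: arr=2 -> substrate=5 bound=2 product=0
t=5: arr=1 -> substrate=4 bound=2 product=2
t=6: arr=0 -> substrate=4 bound=2 product=2
t=7: arr=1 -> substrate=5 bound=2 product=2
t=8: arr=0 -> substrate=5 bound=2 product=2
t=9: arr=1 -> substrate=4 bound=2 product=4
t=10: arr=3 -> substrate=7 bound=2 product=4
t=11: arr=3 -> substrate=10 bound=2 product=4
t=12: arr=1 -> substrate=11 bound=2 product=4
t=13: arr=0 -> substrate=9 bound=2 product=6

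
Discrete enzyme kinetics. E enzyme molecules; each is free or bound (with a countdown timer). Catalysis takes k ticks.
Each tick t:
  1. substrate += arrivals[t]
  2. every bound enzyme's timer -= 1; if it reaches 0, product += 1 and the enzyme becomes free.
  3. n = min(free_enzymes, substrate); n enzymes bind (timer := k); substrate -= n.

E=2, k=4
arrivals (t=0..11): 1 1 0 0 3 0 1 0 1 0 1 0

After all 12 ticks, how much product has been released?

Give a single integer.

Answer: 4

Derivation:
t=0: arr=1 -> substrate=0 bound=1 product=0
t=1: arr=1 -> substrate=0 bound=2 product=0
t=2: arr=0 -> substrate=0 bound=2 product=0
t=3: arr=0 -> substrate=0 bound=2 product=0
t=4: arr=3 -> substrate=2 bound=2 product=1
t=5: arr=0 -> substrate=1 bound=2 product=2
t=6: arr=1 -> substrate=2 bound=2 product=2
t=7: arr=0 -> substrate=2 bound=2 product=2
t=8: arr=1 -> substrate=2 bound=2 product=3
t=9: arr=0 -> substrate=1 bound=2 product=4
t=10: arr=1 -> substrate=2 bound=2 product=4
t=11: arr=0 -> substrate=2 bound=2 product=4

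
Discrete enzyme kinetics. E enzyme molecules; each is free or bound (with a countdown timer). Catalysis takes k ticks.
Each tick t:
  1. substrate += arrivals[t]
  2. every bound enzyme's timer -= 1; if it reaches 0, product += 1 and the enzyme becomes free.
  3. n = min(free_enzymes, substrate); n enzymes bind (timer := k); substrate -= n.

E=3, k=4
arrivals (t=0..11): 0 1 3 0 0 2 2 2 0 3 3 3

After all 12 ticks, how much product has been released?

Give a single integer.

t=0: arr=0 -> substrate=0 bound=0 product=0
t=1: arr=1 -> substrate=0 bound=1 product=0
t=2: arr=3 -> substrate=1 bound=3 product=0
t=3: arr=0 -> substrate=1 bound=3 product=0
t=4: arr=0 -> substrate=1 bound=3 product=0
t=5: arr=2 -> substrate=2 bound=3 product=1
t=6: arr=2 -> substrate=2 bound=3 product=3
t=7: arr=2 -> substrate=4 bound=3 product=3
t=8: arr=0 -> substrate=4 bound=3 product=3
t=9: arr=3 -> substrate=6 bound=3 product=4
t=10: arr=3 -> substrate=7 bound=3 product=6
t=11: arr=3 -> substrate=10 bound=3 product=6

Answer: 6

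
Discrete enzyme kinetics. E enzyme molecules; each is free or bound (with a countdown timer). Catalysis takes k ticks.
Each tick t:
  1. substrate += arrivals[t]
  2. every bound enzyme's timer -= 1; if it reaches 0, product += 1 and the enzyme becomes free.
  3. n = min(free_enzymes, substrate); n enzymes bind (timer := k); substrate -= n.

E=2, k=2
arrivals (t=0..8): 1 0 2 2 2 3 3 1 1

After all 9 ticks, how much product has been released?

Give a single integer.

Answer: 7

Derivation:
t=0: arr=1 -> substrate=0 bound=1 product=0
t=1: arr=0 -> substrate=0 bound=1 product=0
t=2: arr=2 -> substrate=0 bound=2 product=1
t=3: arr=2 -> substrate=2 bound=2 product=1
t=4: arr=2 -> substrate=2 bound=2 product=3
t=5: arr=3 -> substrate=5 bound=2 product=3
t=6: arr=3 -> substrate=6 bound=2 product=5
t=7: arr=1 -> substrate=7 bound=2 product=5
t=8: arr=1 -> substrate=6 bound=2 product=7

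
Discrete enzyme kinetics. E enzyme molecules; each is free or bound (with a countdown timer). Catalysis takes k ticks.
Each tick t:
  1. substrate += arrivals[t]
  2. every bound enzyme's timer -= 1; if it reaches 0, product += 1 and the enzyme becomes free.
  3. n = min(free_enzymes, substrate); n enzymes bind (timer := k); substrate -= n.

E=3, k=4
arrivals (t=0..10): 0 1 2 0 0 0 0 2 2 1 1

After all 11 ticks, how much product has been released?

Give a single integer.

t=0: arr=0 -> substrate=0 bound=0 product=0
t=1: arr=1 -> substrate=0 bound=1 product=0
t=2: arr=2 -> substrate=0 bound=3 product=0
t=3: arr=0 -> substrate=0 bound=3 product=0
t=4: arr=0 -> substrate=0 bound=3 product=0
t=5: arr=0 -> substrate=0 bound=2 product=1
t=6: arr=0 -> substrate=0 bound=0 product=3
t=7: arr=2 -> substrate=0 bound=2 product=3
t=8: arr=2 -> substrate=1 bound=3 product=3
t=9: arr=1 -> substrate=2 bound=3 product=3
t=10: arr=1 -> substrate=3 bound=3 product=3

Answer: 3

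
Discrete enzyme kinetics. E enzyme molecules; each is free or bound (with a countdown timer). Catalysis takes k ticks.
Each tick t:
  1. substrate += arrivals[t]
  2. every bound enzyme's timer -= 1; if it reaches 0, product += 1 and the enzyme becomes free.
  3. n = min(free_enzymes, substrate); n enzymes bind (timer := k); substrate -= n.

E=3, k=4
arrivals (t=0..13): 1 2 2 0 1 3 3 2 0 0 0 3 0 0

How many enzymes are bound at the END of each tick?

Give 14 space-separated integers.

Answer: 1 3 3 3 3 3 3 3 3 3 3 3 3 3

Derivation:
t=0: arr=1 -> substrate=0 bound=1 product=0
t=1: arr=2 -> substrate=0 bound=3 product=0
t=2: arr=2 -> substrate=2 bound=3 product=0
t=3: arr=0 -> substrate=2 bound=3 product=0
t=4: arr=1 -> substrate=2 bound=3 product=1
t=5: arr=3 -> substrate=3 bound=3 product=3
t=6: arr=3 -> substrate=6 bound=3 product=3
t=7: arr=2 -> substrate=8 bound=3 product=3
t=8: arr=0 -> substrate=7 bound=3 product=4
t=9: arr=0 -> substrate=5 bound=3 product=6
t=10: arr=0 -> substrate=5 bound=3 product=6
t=11: arr=3 -> substrate=8 bound=3 product=6
t=12: arr=0 -> substrate=7 bound=3 product=7
t=13: arr=0 -> substrate=5 bound=3 product=9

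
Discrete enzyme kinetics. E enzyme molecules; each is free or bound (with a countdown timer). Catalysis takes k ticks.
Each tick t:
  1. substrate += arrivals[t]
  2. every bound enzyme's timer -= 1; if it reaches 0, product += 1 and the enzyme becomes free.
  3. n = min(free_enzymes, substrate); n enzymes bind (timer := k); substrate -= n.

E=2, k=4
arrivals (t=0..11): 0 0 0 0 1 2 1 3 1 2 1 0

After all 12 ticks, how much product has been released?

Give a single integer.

Answer: 2

Derivation:
t=0: arr=0 -> substrate=0 bound=0 product=0
t=1: arr=0 -> substrate=0 bound=0 product=0
t=2: arr=0 -> substrate=0 bound=0 product=0
t=3: arr=0 -> substrate=0 bound=0 product=0
t=4: arr=1 -> substrate=0 bound=1 product=0
t=5: arr=2 -> substrate=1 bound=2 product=0
t=6: arr=1 -> substrate=2 bound=2 product=0
t=7: arr=3 -> substrate=5 bound=2 product=0
t=8: arr=1 -> substrate=5 bound=2 product=1
t=9: arr=2 -> substrate=6 bound=2 product=2
t=10: arr=1 -> substrate=7 bound=2 product=2
t=11: arr=0 -> substrate=7 bound=2 product=2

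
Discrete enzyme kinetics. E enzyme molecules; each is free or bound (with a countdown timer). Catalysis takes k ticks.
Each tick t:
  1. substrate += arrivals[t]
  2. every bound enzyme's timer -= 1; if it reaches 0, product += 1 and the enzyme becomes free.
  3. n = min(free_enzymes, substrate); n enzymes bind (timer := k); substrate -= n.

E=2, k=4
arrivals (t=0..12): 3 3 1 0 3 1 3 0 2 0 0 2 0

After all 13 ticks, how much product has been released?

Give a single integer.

t=0: arr=3 -> substrate=1 bound=2 product=0
t=1: arr=3 -> substrate=4 bound=2 product=0
t=2: arr=1 -> substrate=5 bound=2 product=0
t=3: arr=0 -> substrate=5 bound=2 product=0
t=4: arr=3 -> substrate=6 bound=2 product=2
t=5: arr=1 -> substrate=7 bound=2 product=2
t=6: arr=3 -> substrate=10 bound=2 product=2
t=7: arr=0 -> substrate=10 bound=2 product=2
t=8: arr=2 -> substrate=10 bound=2 product=4
t=9: arr=0 -> substrate=10 bound=2 product=4
t=10: arr=0 -> substrate=10 bound=2 product=4
t=11: arr=2 -> substrate=12 bound=2 product=4
t=12: arr=0 -> substrate=10 bound=2 product=6

Answer: 6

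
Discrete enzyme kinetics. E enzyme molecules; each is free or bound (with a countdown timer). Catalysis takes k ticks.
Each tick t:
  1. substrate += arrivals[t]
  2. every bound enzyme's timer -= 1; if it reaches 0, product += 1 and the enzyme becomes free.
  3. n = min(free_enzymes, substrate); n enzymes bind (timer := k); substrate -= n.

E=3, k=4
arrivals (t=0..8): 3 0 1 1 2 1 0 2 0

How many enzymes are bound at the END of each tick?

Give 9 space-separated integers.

t=0: arr=3 -> substrate=0 bound=3 product=0
t=1: arr=0 -> substrate=0 bound=3 product=0
t=2: arr=1 -> substrate=1 bound=3 product=0
t=3: arr=1 -> substrate=2 bound=3 product=0
t=4: arr=2 -> substrate=1 bound=3 product=3
t=5: arr=1 -> substrate=2 bound=3 product=3
t=6: arr=0 -> substrate=2 bound=3 product=3
t=7: arr=2 -> substrate=4 bound=3 product=3
t=8: arr=0 -> substrate=1 bound=3 product=6

Answer: 3 3 3 3 3 3 3 3 3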